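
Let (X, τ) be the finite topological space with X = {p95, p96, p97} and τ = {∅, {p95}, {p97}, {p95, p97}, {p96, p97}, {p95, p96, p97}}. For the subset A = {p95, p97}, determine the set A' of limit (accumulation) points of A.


A' = {p96}

For each x ∈ X, list the open sets U ∈ τ with x ∈ U, then check whether U ∩ (A ∖ {x}) ≠ ∅ for every such U.
  x = p95: open {p95} ∋ x has {p95} ∩ (A ∖ {p95}) = ∅, so x is NOT a limit point.
  x = p96: opens ∋ x are {p96, p97}, {p95, p96, p97}; each meets A ∖ {p96}, so x IS a limit point.
  x = p97: open {p97} ∋ x has {p97} ∩ (A ∖ {p97}) = ∅, so x is NOT a limit point.
Collecting: A' = {p96}.


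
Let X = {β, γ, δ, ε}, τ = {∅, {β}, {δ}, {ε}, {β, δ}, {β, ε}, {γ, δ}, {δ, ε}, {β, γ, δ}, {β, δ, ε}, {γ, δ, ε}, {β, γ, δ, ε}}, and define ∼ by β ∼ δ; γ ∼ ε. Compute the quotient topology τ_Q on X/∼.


X/∼ = {[β=δ], [γ=ε]}; |τ_Q| = 3.

Equivalence classes: [β=δ], [γ=ε].
Quotient map π: X → X/∼ sends β ↦ [β=δ], γ ↦ [γ=ε], δ ↦ [β=δ], ε ↦ [γ=ε].
For each subset V ⊆ X/∼, compute π^{-1}(V) ⊆ X and check whether π^{-1}(V) ∈ τ. V is open in τ_Q iff π^{-1}(V) ∈ τ.
  V = {}: π^{-1}(V) = ∅ ∈ τ ✓.
  V = {[β=δ]}: π^{-1}(V) = {β, δ} ∈ τ ✓.
  V = {[γ=ε]}: π^{-1}(V) = {γ, ε} ∉ τ ✗.
  V = {[β=δ], [γ=ε]}: π^{-1}(V) = {β, γ, δ, ε} ∈ τ ✓.
Open sets in the quotient: τ_Q = {{}, {[β=δ]}, {[β=δ], [γ=ε]}} (3 elements).


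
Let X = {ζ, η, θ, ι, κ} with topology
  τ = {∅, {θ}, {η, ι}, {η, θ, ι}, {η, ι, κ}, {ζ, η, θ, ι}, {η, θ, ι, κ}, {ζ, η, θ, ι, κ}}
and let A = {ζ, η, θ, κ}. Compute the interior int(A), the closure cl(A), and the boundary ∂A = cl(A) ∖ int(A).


int(A) = {θ}, cl(A) = {ζ, η, θ, ι, κ}, ∂A = {ζ, η, ι, κ}.

Closed sets in (X, τ) are complements of opens:
  closed(X, τ) = {∅, {ζ}, {κ}, {ζ, θ}, {ζ, κ}, {ζ, θ, κ}, {ζ, η, ι, κ}, {ζ, η, θ, ι, κ}}.
int(A) = ⋃ {U ∈ τ : U ⊆ A}. Opens contained in A: ∅, {θ}.
Taking the union of these: int(A) = {θ}.
cl(A) = ⋂ {C closed : A ⊆ C}. Closed sets containing A: {ζ, η, θ, ι, κ}.
Intersecting these: cl(A) = {ζ, η, θ, ι, κ}.
∂A = cl(A) ∖ int(A) = {ζ, η, θ, ι, κ} ∖ {θ} = {ζ, η, ι, κ}.


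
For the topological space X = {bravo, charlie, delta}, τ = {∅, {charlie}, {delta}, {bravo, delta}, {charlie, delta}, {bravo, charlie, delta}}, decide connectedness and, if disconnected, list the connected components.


(X, τ) is disconnected; components = [{charlie}, {bravo, delta}].

Find clopen sets (U ∈ τ with X ∖ U ∈ τ):
  U = ∅, X ∖ U = {bravo, charlie, delta} — both open, so U is clopen.
  U = {charlie}, X ∖ U = {bravo, delta} — both open, so U is clopen.
  U = {bravo, delta}, X ∖ U = {charlie} — both open, so U is clopen.
  U = {bravo, charlie, delta}, X ∖ U = ∅ — both open, so U is clopen.
Nontrivial clopen(s) exist: e.g. {bravo, delta}. So (X, τ) is disconnected.
Compute connected components by grouping points that agree on all clopens:
  component: {charlie}
  component: {bravo, delta}


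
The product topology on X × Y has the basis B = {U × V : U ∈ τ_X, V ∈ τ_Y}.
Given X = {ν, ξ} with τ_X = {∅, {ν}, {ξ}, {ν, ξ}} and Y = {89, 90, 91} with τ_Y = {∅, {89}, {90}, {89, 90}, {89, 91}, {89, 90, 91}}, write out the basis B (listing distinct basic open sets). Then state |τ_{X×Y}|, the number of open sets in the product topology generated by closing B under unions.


Basis B = {∅ × ∅, {ν} × {89}, {ν} × {90}, {ξ} × {89}, {ξ} × {90}, {ν} × {89, 90}, {ν} × {89, 91}, {ν, ξ} × {89}, {ν, ξ} × {90}, {ξ} × {89, 90}, {ξ} × {89, 91}, {ν} × {89, 90, 91}, {ξ} × {89, 90, 91}, {ν, ξ} × {89, 90}, {ν, ξ} × {89, 91}, {ν, ξ} × {89, 90, 91}}; |τ_{X×Y}| = 36.

Enumerate products U × V with U ∈ τ_X, V ∈ τ_Y (deduplicated):
  ∅ × ∅ = {} (∅)
  {ν} × {89} = {(ν,89)}
  {ν} × {90} = {(ν,90)}
  {ξ} × {89} = {(ξ,89)}
  {ξ} × {90} = {(ξ,90)}
  {ν} × {89, 90} = {(ν,89), (ν,90)}
  {ν} × {89, 91} = {(ν,89), (ν,91)}
  {ν, ξ} × {89} = {(ν,89), (ξ,89)}
  {ν, ξ} × {90} = {(ν,90), (ξ,90)}
  {ξ} × {89, 90} = {(ξ,89), (ξ,90)}
  {ξ} × {89, 91} = {(ξ,89), (ξ,91)}
  {ν} × {89, 90, 91} = {(ν,89), (ν,90), (ν,91)}
  {ξ} × {89, 90, 91} = {(ξ,89), (ξ,90), (ξ,91)}
  {ν, ξ} × {89, 90} = {(ν,89), (ν,90), (ξ,89), (ξ,90)}
  {ν, ξ} × {89, 91} = {(ν,89), (ν,91), (ξ,89), (ξ,91)}
  {ν, ξ} × {89, 90, 91} = {(ν,89), (ν,90), (ν,91), (ξ,89), (ξ,90), (ξ,91)}
These 16 distinct sets form the basis B.
Close under arbitrary unions to get τ_{X×Y}; counting gives |τ_{X×Y}| = 36.


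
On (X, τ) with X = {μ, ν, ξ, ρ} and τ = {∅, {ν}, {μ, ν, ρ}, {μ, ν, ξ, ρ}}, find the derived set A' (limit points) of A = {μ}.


A' = {ξ, ρ}

For each x ∈ X, list the open sets U ∈ τ with x ∈ U, then check whether U ∩ (A ∖ {x}) ≠ ∅ for every such U.
  x = μ: open {μ, ν, ρ} ∋ x has {μ, ν, ρ} ∩ (A ∖ {μ}) = ∅, so x is NOT a limit point.
  x = ν: open {ν} ∋ x has {ν} ∩ (A ∖ {ν}) = ∅, so x is NOT a limit point.
  x = ξ: opens ∋ x are {μ, ν, ξ, ρ}; each meets A ∖ {ξ}, so x IS a limit point.
  x = ρ: opens ∋ x are {μ, ν, ρ}, {μ, ν, ξ, ρ}; each meets A ∖ {ρ}, so x IS a limit point.
Collecting: A' = {ξ, ρ}.


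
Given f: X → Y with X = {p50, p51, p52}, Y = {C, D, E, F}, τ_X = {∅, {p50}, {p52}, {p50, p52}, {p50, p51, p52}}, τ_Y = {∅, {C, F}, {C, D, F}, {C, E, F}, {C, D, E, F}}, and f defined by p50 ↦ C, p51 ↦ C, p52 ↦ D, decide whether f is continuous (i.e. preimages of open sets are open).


f is NOT continuous.

Compute f^{-1}(U) for each U ∈ τ_Y:
  U = ∅: f^{-1}(U) = ∅ ∈ τ_X ✓.
  U = {C, F}: f^{-1}(U) = {p50, p51} ∉ τ_X ✗.
  U = {C, D, F}: f^{-1}(U) = {p50, p51, p52} ∈ τ_X ✓.
  U = {C, E, F}: f^{-1}(U) = {p50, p51} ∉ τ_X ✗.
  U = {C, D, E, F}: f^{-1}(U) = {p50, p51, p52} ∈ τ_X ✓.
Found U = {C, F} with f^{-1}(U) = {p50, p51} not in τ_X. Therefore f is NOT continuous.


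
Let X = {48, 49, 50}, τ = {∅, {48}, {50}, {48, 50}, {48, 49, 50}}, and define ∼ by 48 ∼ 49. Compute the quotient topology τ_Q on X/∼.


X/∼ = {[48=49], [50]}; |τ_Q| = 3.

Equivalence classes: [48=49], [50].
Quotient map π: X → X/∼ sends 48 ↦ [48=49], 49 ↦ [48=49], 50 ↦ [50].
For each subset V ⊆ X/∼, compute π^{-1}(V) ⊆ X and check whether π^{-1}(V) ∈ τ. V is open in τ_Q iff π^{-1}(V) ∈ τ.
  V = {}: π^{-1}(V) = ∅ ∈ τ ✓.
  V = {[48=49]}: π^{-1}(V) = {48, 49} ∉ τ ✗.
  V = {[50]}: π^{-1}(V) = {50} ∈ τ ✓.
  V = {[48=49], [50]}: π^{-1}(V) = {48, 49, 50} ∈ τ ✓.
Open sets in the quotient: τ_Q = {{}, {[50]}, {[48=49], [50]}} (3 elements).


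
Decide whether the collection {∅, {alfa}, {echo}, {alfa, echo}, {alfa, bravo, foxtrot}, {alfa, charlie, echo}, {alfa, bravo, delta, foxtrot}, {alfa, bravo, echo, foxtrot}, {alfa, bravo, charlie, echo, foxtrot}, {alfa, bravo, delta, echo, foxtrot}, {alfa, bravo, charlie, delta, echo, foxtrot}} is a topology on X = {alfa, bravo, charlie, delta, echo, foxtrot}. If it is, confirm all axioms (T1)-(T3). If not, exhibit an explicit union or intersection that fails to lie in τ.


τ IS a topology on X.

Axiom (T1): ∅ ∈ τ? Yes; X ∈ τ? Yes.
Axiom (T2/T3): check pairwise unions and intersections of members of τ.
All pairwise intersections and unions checked — each lies in τ. Therefore τ satisfies (T1), (T2), (T3): it IS a topology on X.


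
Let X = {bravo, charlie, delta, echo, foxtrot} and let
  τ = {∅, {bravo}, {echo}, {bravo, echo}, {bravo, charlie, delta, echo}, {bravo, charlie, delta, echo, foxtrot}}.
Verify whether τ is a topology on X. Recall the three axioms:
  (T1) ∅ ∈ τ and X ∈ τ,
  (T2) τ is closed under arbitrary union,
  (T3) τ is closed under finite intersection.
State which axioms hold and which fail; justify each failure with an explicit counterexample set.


τ IS a topology on X.

Axiom (T1): ∅ ∈ τ? Yes; X ∈ τ? Yes.
Axiom (T2/T3): check pairwise unions and intersections of members of τ.
All pairwise intersections and unions checked — each lies in τ. Therefore τ satisfies (T1), (T2), (T3): it IS a topology on X.


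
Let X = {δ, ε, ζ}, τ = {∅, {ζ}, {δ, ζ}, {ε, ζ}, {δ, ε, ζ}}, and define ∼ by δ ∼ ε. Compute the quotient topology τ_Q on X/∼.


X/∼ = {[δ=ε], [ζ]}; |τ_Q| = 3.

Equivalence classes: [δ=ε], [ζ].
Quotient map π: X → X/∼ sends δ ↦ [δ=ε], ε ↦ [δ=ε], ζ ↦ [ζ].
For each subset V ⊆ X/∼, compute π^{-1}(V) ⊆ X and check whether π^{-1}(V) ∈ τ. V is open in τ_Q iff π^{-1}(V) ∈ τ.
  V = {}: π^{-1}(V) = ∅ ∈ τ ✓.
  V = {[δ=ε]}: π^{-1}(V) = {δ, ε} ∉ τ ✗.
  V = {[ζ]}: π^{-1}(V) = {ζ} ∈ τ ✓.
  V = {[δ=ε], [ζ]}: π^{-1}(V) = {δ, ε, ζ} ∈ τ ✓.
Open sets in the quotient: τ_Q = {{}, {[ζ]}, {[δ=ε], [ζ]}} (3 elements).


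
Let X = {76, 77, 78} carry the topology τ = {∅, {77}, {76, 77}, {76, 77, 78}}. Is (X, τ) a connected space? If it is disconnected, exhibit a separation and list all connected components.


(X, τ) is connected.

Find clopen sets (U ∈ τ with X ∖ U ∈ τ):
  U = ∅, X ∖ U = {76, 77, 78} — both open, so U is clopen.
  U = {76, 77, 78}, X ∖ U = ∅ — both open, so U is clopen.
Only trivial clopens (∅ and X) exist, so (X, τ) is connected.
Compute connected components by grouping points that agree on all clopens:
  component: {76, 77, 78}


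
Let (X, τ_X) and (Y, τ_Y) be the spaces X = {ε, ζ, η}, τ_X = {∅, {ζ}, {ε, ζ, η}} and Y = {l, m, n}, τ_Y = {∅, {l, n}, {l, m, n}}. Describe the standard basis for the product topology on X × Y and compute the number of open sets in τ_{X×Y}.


Basis B = {∅ × ∅, {ζ} × {l, n}, {ζ} × {l, m, n}, {ε, ζ, η} × {l, n}, {ε, ζ, η} × {l, m, n}}; |τ_{X×Y}| = 6.

Enumerate products U × V with U ∈ τ_X, V ∈ τ_Y (deduplicated):
  ∅ × ∅ = {} (∅)
  {ζ} × {l, n} = {(ζ,l), (ζ,n)}
  {ζ} × {l, m, n} = {(ζ,l), (ζ,m), (ζ,n)}
  {ε, ζ, η} × {l, n} = {(ε,l), (ε,n), (ζ,l), (ζ,n), (η,l), (η,n)}
  {ε, ζ, η} × {l, m, n} = {(ε,l), (ε,m), (ε,n), (ζ,l), (ζ,m), (ζ,n), (η,l), (η,m), (η,n)}
These 5 distinct sets form the basis B.
Close under arbitrary unions to get τ_{X×Y}; counting gives |τ_{X×Y}| = 6.


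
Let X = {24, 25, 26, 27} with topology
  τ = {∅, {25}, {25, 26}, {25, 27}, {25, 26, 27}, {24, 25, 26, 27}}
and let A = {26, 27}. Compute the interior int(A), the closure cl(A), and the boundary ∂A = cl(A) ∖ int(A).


int(A) = ∅, cl(A) = {24, 26, 27}, ∂A = {24, 26, 27}.

Closed sets in (X, τ) are complements of opens:
  closed(X, τ) = {∅, {24}, {24, 26}, {24, 27}, {24, 26, 27}, {24, 25, 26, 27}}.
int(A) = ⋃ {U ∈ τ : U ⊆ A}. Opens contained in A: ∅.
Taking the union of these: int(A) = ∅.
cl(A) = ⋂ {C closed : A ⊆ C}. Closed sets containing A: {24, 26, 27}, {24, 25, 26, 27}.
Intersecting these: cl(A) = {24, 26, 27}.
∂A = cl(A) ∖ int(A) = {24, 26, 27} ∖ ∅ = {24, 26, 27}.


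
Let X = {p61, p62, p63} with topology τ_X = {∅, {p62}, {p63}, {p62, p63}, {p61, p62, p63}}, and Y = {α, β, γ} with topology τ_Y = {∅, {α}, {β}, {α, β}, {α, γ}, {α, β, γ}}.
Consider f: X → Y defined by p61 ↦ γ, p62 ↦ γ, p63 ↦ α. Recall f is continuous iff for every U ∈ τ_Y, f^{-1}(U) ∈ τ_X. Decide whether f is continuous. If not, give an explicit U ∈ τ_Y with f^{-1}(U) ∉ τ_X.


f IS continuous.

Compute f^{-1}(U) for each U ∈ τ_Y:
  U = ∅: f^{-1}(U) = ∅ ∈ τ_X ✓.
  U = {α}: f^{-1}(U) = {p63} ∈ τ_X ✓.
  U = {β}: f^{-1}(U) = ∅ ∈ τ_X ✓.
  U = {α, β}: f^{-1}(U) = {p63} ∈ τ_X ✓.
  U = {α, γ}: f^{-1}(U) = {p61, p62, p63} ∈ τ_X ✓.
  U = {α, β, γ}: f^{-1}(U) = {p61, p62, p63} ∈ τ_X ✓.
Every preimage lies in τ_X, so f IS continuous.


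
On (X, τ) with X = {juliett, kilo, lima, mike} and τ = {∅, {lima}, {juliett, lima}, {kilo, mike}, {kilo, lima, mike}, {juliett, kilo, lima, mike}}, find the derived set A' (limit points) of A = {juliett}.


A' = ∅

For each x ∈ X, list the open sets U ∈ τ with x ∈ U, then check whether U ∩ (A ∖ {x}) ≠ ∅ for every such U.
  x = juliett: open {juliett, lima} ∋ x has {juliett, lima} ∩ (A ∖ {juliett}) = ∅, so x is NOT a limit point.
  x = kilo: open {kilo, mike} ∋ x has {kilo, mike} ∩ (A ∖ {kilo}) = ∅, so x is NOT a limit point.
  x = lima: open {lima} ∋ x has {lima} ∩ (A ∖ {lima}) = ∅, so x is NOT a limit point.
  x = mike: open {kilo, mike} ∋ x has {kilo, mike} ∩ (A ∖ {mike}) = ∅, so x is NOT a limit point.
Collecting: A' = ∅.


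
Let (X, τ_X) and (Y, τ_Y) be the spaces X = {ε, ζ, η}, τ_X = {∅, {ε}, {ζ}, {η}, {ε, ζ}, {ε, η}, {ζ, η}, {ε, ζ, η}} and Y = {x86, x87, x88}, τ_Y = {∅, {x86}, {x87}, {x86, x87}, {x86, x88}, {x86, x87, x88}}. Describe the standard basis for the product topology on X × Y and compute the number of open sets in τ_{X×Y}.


Basis B = {∅ × ∅, {ε} × {x86}, {ε} × {x87}, {ζ} × {x86}, {ζ} × {x87}, {η} × {x86}, {η} × {x87}, {ε} × {x86, x87}, {ε} × {x86, x88}, {ε, ζ} × {x86}, {ε, η} × {x86}, {ε, ζ} × {x87}, {ε, η} × {x87}, {ζ} × {x86, x87}, {ζ} × {x86, x88}, {ζ, η} × {x86}, {ζ, η} × {x87}, {η} × {x86, x87}, {η} × {x86, x88}, {ε} × {x86, x87, x88}, {ε, ζ, η} × {x86}, {ε, ζ, η} × {x87}, {ζ} × {x86, x87, x88}, {η} × {x86, x87, x88}, {ε, ζ} × {x86, x87}, {ε, η} × {x86, x87}, {ε, ζ} × {x86, x88}, {ε, η} × {x86, x88}, {ζ, η} × {x86, x87}, {ζ, η} × {x86, x88}, {ε, ζ} × {x86, x87, x88}, {ε, η} × {x86, x87, x88}, {ε, ζ, η} × {x86, x87}, {ε, ζ, η} × {x86, x88}, {ζ, η} × {x86, x87, x88}, {ε, ζ, η} × {x86, x87, x88}}; |τ_{X×Y}| = 216.

Enumerate products U × V with U ∈ τ_X, V ∈ τ_Y (deduplicated):
  ∅ × ∅ = {} (∅)
  {ε} × {x86} = {(ε,x86)}
  {ε} × {x87} = {(ε,x87)}
  {ζ} × {x86} = {(ζ,x86)}
  {ζ} × {x87} = {(ζ,x87)}
  {η} × {x86} = {(η,x86)}
  {η} × {x87} = {(η,x87)}
  {ε} × {x86, x87} = {(ε,x86), (ε,x87)}
  {ε} × {x86, x88} = {(ε,x86), (ε,x88)}
  {ε, ζ} × {x86} = {(ε,x86), (ζ,x86)}
  {ε, η} × {x86} = {(ε,x86), (η,x86)}
  {ε, ζ} × {x87} = {(ε,x87), (ζ,x87)}
  {ε, η} × {x87} = {(ε,x87), (η,x87)}
  {ζ} × {x86, x87} = {(ζ,x86), (ζ,x87)}
  {ζ} × {x86, x88} = {(ζ,x86), (ζ,x88)}
  {ζ, η} × {x86} = {(ζ,x86), (η,x86)}
  {ζ, η} × {x87} = {(ζ,x87), (η,x87)}
  {η} × {x86, x87} = {(η,x86), (η,x87)}
  {η} × {x86, x88} = {(η,x86), (η,x88)}
  {ε} × {x86, x87, x88} = {(ε,x86), (ε,x87), (ε,x88)}
  {ε, ζ, η} × {x86} = {(ε,x86), (ζ,x86), (η,x86)}
  {ε, ζ, η} × {x87} = {(ε,x87), (ζ,x87), (η,x87)}
  {ζ} × {x86, x87, x88} = {(ζ,x86), (ζ,x87), (ζ,x88)}
  {η} × {x86, x87, x88} = {(η,x86), (η,x87), (η,x88)}
  {ε, ζ} × {x86, x87} = {(ε,x86), (ε,x87), (ζ,x86), (ζ,x87)}
  {ε, η} × {x86, x87} = {(ε,x86), (ε,x87), (η,x86), (η,x87)}
  {ε, ζ} × {x86, x88} = {(ε,x86), (ε,x88), (ζ,x86), (ζ,x88)}
  {ε, η} × {x86, x88} = {(ε,x86), (ε,x88), (η,x86), (η,x88)}
  {ζ, η} × {x86, x87} = {(ζ,x86), (ζ,x87), (η,x86), (η,x87)}
  {ζ, η} × {x86, x88} = {(ζ,x86), (ζ,x88), (η,x86), (η,x88)}
  {ε, ζ} × {x86, x87, x88} = {(ε,x86), (ε,x87), (ε,x88), (ζ,x86), (ζ,x87), (ζ,x88)}
  {ε, η} × {x86, x87, x88} = {(ε,x86), (ε,x87), (ε,x88), (η,x86), (η,x87), (η,x88)}
  {ε, ζ, η} × {x86, x87} = {(ε,x86), (ε,x87), (ζ,x86), (ζ,x87), (η,x86), (η,x87)}
  {ε, ζ, η} × {x86, x88} = {(ε,x86), (ε,x88), (ζ,x86), (ζ,x88), (η,x86), (η,x88)}
  {ζ, η} × {x86, x87, x88} = {(ζ,x86), (ζ,x87), (ζ,x88), (η,x86), (η,x87), (η,x88)}
  {ε, ζ, η} × {x86, x87, x88} = {(ε,x86), (ε,x87), (ε,x88), (ζ,x86), (ζ,x87), (ζ,x88), (η,x86), (η,x87), (η,x88)}
These 36 distinct sets form the basis B.
Close under arbitrary unions to get τ_{X×Y}; counting gives |τ_{X×Y}| = 216.


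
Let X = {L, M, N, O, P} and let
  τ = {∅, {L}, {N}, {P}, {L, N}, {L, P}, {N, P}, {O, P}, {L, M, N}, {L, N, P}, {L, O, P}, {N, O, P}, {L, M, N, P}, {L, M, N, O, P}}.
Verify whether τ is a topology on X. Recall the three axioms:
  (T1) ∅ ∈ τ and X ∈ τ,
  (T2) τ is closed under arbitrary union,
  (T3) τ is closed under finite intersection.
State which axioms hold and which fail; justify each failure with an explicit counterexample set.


τ is NOT a topology on X.

Axiom (T1): ∅ ∈ τ? Yes; X ∈ τ? Yes.
Axiom (T2/T3): check pairwise unions and intersections of members of τ.
Counterexample for (T2): {L} ∪ {N, O, P} = {L, N, O, P} ∉ τ. Therefore τ is NOT a topology.


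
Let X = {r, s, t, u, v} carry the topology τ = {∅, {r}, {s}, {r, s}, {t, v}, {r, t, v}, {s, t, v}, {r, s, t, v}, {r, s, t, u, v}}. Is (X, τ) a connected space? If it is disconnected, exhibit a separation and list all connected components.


(X, τ) is connected.

Find clopen sets (U ∈ τ with X ∖ U ∈ τ):
  U = ∅, X ∖ U = {r, s, t, u, v} — both open, so U is clopen.
  U = {r, s, t, u, v}, X ∖ U = ∅ — both open, so U is clopen.
Only trivial clopens (∅ and X) exist, so (X, τ) is connected.
Compute connected components by grouping points that agree on all clopens:
  component: {r, s, t, u, v}


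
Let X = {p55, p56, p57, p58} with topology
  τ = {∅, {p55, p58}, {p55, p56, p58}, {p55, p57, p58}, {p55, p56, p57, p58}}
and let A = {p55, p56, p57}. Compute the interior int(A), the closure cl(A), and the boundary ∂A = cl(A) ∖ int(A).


int(A) = ∅, cl(A) = {p55, p56, p57, p58}, ∂A = {p55, p56, p57, p58}.

Closed sets in (X, τ) are complements of opens:
  closed(X, τ) = {∅, {p56}, {p57}, {p56, p57}, {p55, p56, p57, p58}}.
int(A) = ⋃ {U ∈ τ : U ⊆ A}. Opens contained in A: ∅.
Taking the union of these: int(A) = ∅.
cl(A) = ⋂ {C closed : A ⊆ C}. Closed sets containing A: {p55, p56, p57, p58}.
Intersecting these: cl(A) = {p55, p56, p57, p58}.
∂A = cl(A) ∖ int(A) = {p55, p56, p57, p58} ∖ ∅ = {p55, p56, p57, p58}.


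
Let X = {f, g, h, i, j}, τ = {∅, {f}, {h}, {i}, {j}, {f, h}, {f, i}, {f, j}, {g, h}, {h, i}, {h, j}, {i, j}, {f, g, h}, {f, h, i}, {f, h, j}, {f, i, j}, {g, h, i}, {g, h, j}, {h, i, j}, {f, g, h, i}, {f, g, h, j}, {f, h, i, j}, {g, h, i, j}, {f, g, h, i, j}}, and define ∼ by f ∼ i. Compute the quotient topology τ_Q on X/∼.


X/∼ = {[f=i], [g], [h], [j]}; |τ_Q| = 12.

Equivalence classes: [f=i], [g], [h], [j].
Quotient map π: X → X/∼ sends f ↦ [f=i], g ↦ [g], h ↦ [h], i ↦ [f=i], j ↦ [j].
For each subset V ⊆ X/∼, compute π^{-1}(V) ⊆ X and check whether π^{-1}(V) ∈ τ. V is open in τ_Q iff π^{-1}(V) ∈ τ.
  V = {}: π^{-1}(V) = ∅ ∈ τ ✓.
  V = {[f=i]}: π^{-1}(V) = {f, i} ∈ τ ✓.
  V = {[g]}: π^{-1}(V) = {g} ∉ τ ✗.
  V = {[f=i], [g]}: π^{-1}(V) = {f, g, i} ∉ τ ✗.
  V = {[h]}: π^{-1}(V) = {h} ∈ τ ✓.
  V = {[f=i], [h]}: π^{-1}(V) = {f, h, i} ∈ τ ✓.
  V = {[g], [h]}: π^{-1}(V) = {g, h} ∈ τ ✓.
  V = {[f=i], [g], [h]}: π^{-1}(V) = {f, g, h, i} ∈ τ ✓.
  V = {[j]}: π^{-1}(V) = {j} ∈ τ ✓.
  V = {[f=i], [j]}: π^{-1}(V) = {f, i, j} ∈ τ ✓.
  V = {[g], [j]}: π^{-1}(V) = {g, j} ∉ τ ✗.
  V = {[f=i], [g], [j]}: π^{-1}(V) = {f, g, i, j} ∉ τ ✗.
  V = {[h], [j]}: π^{-1}(V) = {h, j} ∈ τ ✓.
  V = {[f=i], [h], [j]}: π^{-1}(V) = {f, h, i, j} ∈ τ ✓.
  V = {[g], [h], [j]}: π^{-1}(V) = {g, h, j} ∈ τ ✓.
  V = {[f=i], [g], [h], [j]}: π^{-1}(V) = {f, g, h, i, j} ∈ τ ✓.
Open sets in the quotient: τ_Q = {{}, {[f=i]}, {[h]}, {[f=i], [h]}, {[g], [h]}, {[f=i], [g], [h]}, {[j]}, {[f=i], [j]}, {[h], [j]}, {[f=i], [h], [j]}, {[g], [h], [j]}, {[f=i], [g], [h], [j]}} (12 elements).


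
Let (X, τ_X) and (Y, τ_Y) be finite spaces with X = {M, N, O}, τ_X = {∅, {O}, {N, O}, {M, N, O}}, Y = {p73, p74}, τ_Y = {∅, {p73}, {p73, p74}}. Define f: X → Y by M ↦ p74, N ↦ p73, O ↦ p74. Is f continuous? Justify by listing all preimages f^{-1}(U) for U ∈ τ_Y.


f is NOT continuous.

Compute f^{-1}(U) for each U ∈ τ_Y:
  U = ∅: f^{-1}(U) = ∅ ∈ τ_X ✓.
  U = {p73}: f^{-1}(U) = {N} ∉ τ_X ✗.
  U = {p73, p74}: f^{-1}(U) = {M, N, O} ∈ τ_X ✓.
Found U = {p73} with f^{-1}(U) = {N} not in τ_X. Therefore f is NOT continuous.


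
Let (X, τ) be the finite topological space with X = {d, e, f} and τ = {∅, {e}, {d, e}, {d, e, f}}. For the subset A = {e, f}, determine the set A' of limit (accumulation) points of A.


A' = {d, f}

For each x ∈ X, list the open sets U ∈ τ with x ∈ U, then check whether U ∩ (A ∖ {x}) ≠ ∅ for every such U.
  x = d: opens ∋ x are {d, e}, {d, e, f}; each meets A ∖ {d}, so x IS a limit point.
  x = e: open {e} ∋ x has {e} ∩ (A ∖ {e}) = ∅, so x is NOT a limit point.
  x = f: opens ∋ x are {d, e, f}; each meets A ∖ {f}, so x IS a limit point.
Collecting: A' = {d, f}.


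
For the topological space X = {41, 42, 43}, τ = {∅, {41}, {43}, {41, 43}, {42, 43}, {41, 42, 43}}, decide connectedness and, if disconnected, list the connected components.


(X, τ) is disconnected; components = [{41}, {42, 43}].

Find clopen sets (U ∈ τ with X ∖ U ∈ τ):
  U = ∅, X ∖ U = {41, 42, 43} — both open, so U is clopen.
  U = {41}, X ∖ U = {42, 43} — both open, so U is clopen.
  U = {42, 43}, X ∖ U = {41} — both open, so U is clopen.
  U = {41, 42, 43}, X ∖ U = ∅ — both open, so U is clopen.
Nontrivial clopen(s) exist: e.g. {42, 43}. So (X, τ) is disconnected.
Compute connected components by grouping points that agree on all clopens:
  component: {41}
  component: {42, 43}


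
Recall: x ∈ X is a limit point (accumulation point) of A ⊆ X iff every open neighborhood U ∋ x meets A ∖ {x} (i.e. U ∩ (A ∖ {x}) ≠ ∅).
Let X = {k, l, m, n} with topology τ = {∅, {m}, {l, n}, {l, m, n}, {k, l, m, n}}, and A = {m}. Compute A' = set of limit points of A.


A' = {k}

For each x ∈ X, list the open sets U ∈ τ with x ∈ U, then check whether U ∩ (A ∖ {x}) ≠ ∅ for every such U.
  x = k: opens ∋ x are {k, l, m, n}; each meets A ∖ {k}, so x IS a limit point.
  x = l: open {l, n} ∋ x has {l, n} ∩ (A ∖ {l}) = ∅, so x is NOT a limit point.
  x = m: open {m} ∋ x has {m} ∩ (A ∖ {m}) = ∅, so x is NOT a limit point.
  x = n: open {l, n} ∋ x has {l, n} ∩ (A ∖ {n}) = ∅, so x is NOT a limit point.
Collecting: A' = {k}.


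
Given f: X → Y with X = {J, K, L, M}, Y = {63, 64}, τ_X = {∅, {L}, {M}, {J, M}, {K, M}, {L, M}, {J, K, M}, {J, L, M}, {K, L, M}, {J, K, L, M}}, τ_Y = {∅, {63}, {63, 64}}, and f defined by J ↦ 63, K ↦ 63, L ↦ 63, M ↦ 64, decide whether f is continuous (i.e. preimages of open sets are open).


f is NOT continuous.

Compute f^{-1}(U) for each U ∈ τ_Y:
  U = ∅: f^{-1}(U) = ∅ ∈ τ_X ✓.
  U = {63}: f^{-1}(U) = {J, K, L} ∉ τ_X ✗.
  U = {63, 64}: f^{-1}(U) = {J, K, L, M} ∈ τ_X ✓.
Found U = {63} with f^{-1}(U) = {J, K, L} not in τ_X. Therefore f is NOT continuous.


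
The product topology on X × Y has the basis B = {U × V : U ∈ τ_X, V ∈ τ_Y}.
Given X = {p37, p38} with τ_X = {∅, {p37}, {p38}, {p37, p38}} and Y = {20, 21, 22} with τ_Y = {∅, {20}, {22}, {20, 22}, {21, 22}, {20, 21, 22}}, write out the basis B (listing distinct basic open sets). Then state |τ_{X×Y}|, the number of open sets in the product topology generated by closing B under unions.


Basis B = {∅ × ∅, {p37} × {20}, {p37} × {22}, {p38} × {20}, {p38} × {22}, {p37} × {20, 22}, {p37, p38} × {20}, {p37} × {21, 22}, {p37, p38} × {22}, {p38} × {20, 22}, {p38} × {21, 22}, {p37} × {20, 21, 22}, {p38} × {20, 21, 22}, {p37, p38} × {20, 22}, {p37, p38} × {21, 22}, {p37, p38} × {20, 21, 22}}; |τ_{X×Y}| = 36.

Enumerate products U × V with U ∈ τ_X, V ∈ τ_Y (deduplicated):
  ∅ × ∅ = {} (∅)
  {p37} × {20} = {(p37,20)}
  {p37} × {22} = {(p37,22)}
  {p38} × {20} = {(p38,20)}
  {p38} × {22} = {(p38,22)}
  {p37} × {20, 22} = {(p37,20), (p37,22)}
  {p37, p38} × {20} = {(p37,20), (p38,20)}
  {p37} × {21, 22} = {(p37,21), (p37,22)}
  {p37, p38} × {22} = {(p37,22), (p38,22)}
  {p38} × {20, 22} = {(p38,20), (p38,22)}
  {p38} × {21, 22} = {(p38,21), (p38,22)}
  {p37} × {20, 21, 22} = {(p37,20), (p37,21), (p37,22)}
  {p38} × {20, 21, 22} = {(p38,20), (p38,21), (p38,22)}
  {p37, p38} × {20, 22} = {(p37,20), (p37,22), (p38,20), (p38,22)}
  {p37, p38} × {21, 22} = {(p37,21), (p37,22), (p38,21), (p38,22)}
  {p37, p38} × {20, 21, 22} = {(p37,20), (p37,21), (p37,22), (p38,20), (p38,21), (p38,22)}
These 16 distinct sets form the basis B.
Close under arbitrary unions to get τ_{X×Y}; counting gives |τ_{X×Y}| = 36.


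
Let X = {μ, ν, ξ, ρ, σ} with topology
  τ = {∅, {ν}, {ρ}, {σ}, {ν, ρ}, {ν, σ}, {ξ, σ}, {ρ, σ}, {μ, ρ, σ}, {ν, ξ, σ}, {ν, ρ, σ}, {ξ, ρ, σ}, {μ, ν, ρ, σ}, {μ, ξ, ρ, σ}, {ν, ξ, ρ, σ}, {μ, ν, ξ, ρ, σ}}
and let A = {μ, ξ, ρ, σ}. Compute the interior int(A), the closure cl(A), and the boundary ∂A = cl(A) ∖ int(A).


int(A) = {μ, ξ, ρ, σ}, cl(A) = {μ, ξ, ρ, σ}, ∂A = ∅.

Closed sets in (X, τ) are complements of opens:
  closed(X, τ) = {∅, {μ}, {ν}, {ξ}, {μ, ν}, {μ, ξ}, {μ, ρ}, {ν, ξ}, {μ, ν, ξ}, {μ, ν, ρ}, {μ, ξ, ρ}, {μ, ξ, σ}, {μ, ν, ξ, ρ}, {μ, ν, ξ, σ}, {μ, ξ, ρ, σ}, {μ, ν, ξ, ρ, σ}}.
int(A) = ⋃ {U ∈ τ : U ⊆ A}. Opens contained in A: ∅, {ρ}, {σ}, {ξ, σ}, {ρ, σ}, {μ, ρ, σ}, {ξ, ρ, σ}, {μ, ξ, ρ, σ}.
Taking the union of these: int(A) = {μ, ξ, ρ, σ}.
cl(A) = ⋂ {C closed : A ⊆ C}. Closed sets containing A: {μ, ξ, ρ, σ}, {μ, ν, ξ, ρ, σ}.
Intersecting these: cl(A) = {μ, ξ, ρ, σ}.
∂A = cl(A) ∖ int(A) = {μ, ξ, ρ, σ} ∖ {μ, ξ, ρ, σ} = ∅.


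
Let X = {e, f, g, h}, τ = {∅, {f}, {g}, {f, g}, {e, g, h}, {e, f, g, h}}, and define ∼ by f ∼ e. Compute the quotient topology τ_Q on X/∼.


X/∼ = {[e=f], [g], [h]}; |τ_Q| = 3.

Equivalence classes: [e=f], [g], [h].
Quotient map π: X → X/∼ sends e ↦ [e=f], f ↦ [e=f], g ↦ [g], h ↦ [h].
For each subset V ⊆ X/∼, compute π^{-1}(V) ⊆ X and check whether π^{-1}(V) ∈ τ. V is open in τ_Q iff π^{-1}(V) ∈ τ.
  V = {}: π^{-1}(V) = ∅ ∈ τ ✓.
  V = {[e=f]}: π^{-1}(V) = {e, f} ∉ τ ✗.
  V = {[g]}: π^{-1}(V) = {g} ∈ τ ✓.
  V = {[e=f], [g]}: π^{-1}(V) = {e, f, g} ∉ τ ✗.
  V = {[h]}: π^{-1}(V) = {h} ∉ τ ✗.
  V = {[e=f], [h]}: π^{-1}(V) = {e, f, h} ∉ τ ✗.
  V = {[g], [h]}: π^{-1}(V) = {g, h} ∉ τ ✗.
  V = {[e=f], [g], [h]}: π^{-1}(V) = {e, f, g, h} ∈ τ ✓.
Open sets in the quotient: τ_Q = {{}, {[g]}, {[e=f], [g], [h]}} (3 elements).


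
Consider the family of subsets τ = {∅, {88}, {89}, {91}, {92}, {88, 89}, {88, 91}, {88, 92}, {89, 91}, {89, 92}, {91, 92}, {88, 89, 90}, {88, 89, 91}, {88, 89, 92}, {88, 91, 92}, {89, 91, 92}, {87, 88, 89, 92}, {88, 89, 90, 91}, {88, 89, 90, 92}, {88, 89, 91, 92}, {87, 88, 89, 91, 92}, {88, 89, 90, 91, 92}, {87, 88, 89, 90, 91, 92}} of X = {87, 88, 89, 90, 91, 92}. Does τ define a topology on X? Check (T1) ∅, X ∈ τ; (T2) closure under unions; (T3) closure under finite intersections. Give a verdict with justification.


τ is NOT a topology on X.

Axiom (T1): ∅ ∈ τ? Yes; X ∈ τ? Yes.
Axiom (T2/T3): check pairwise unions and intersections of members of τ.
Counterexample for (T2): {88, 89, 90} ∪ {87, 88, 89, 92} = {87, 88, 89, 90, 92} ∉ τ. Therefore τ is NOT a topology.


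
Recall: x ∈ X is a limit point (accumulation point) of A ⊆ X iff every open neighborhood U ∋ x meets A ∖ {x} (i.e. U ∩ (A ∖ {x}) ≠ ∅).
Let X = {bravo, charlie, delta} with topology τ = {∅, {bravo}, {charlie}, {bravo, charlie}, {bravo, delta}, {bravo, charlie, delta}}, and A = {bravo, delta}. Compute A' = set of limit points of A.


A' = {delta}

For each x ∈ X, list the open sets U ∈ τ with x ∈ U, then check whether U ∩ (A ∖ {x}) ≠ ∅ for every such U.
  x = bravo: open {bravo} ∋ x has {bravo} ∩ (A ∖ {bravo}) = ∅, so x is NOT a limit point.
  x = charlie: open {charlie} ∋ x has {charlie} ∩ (A ∖ {charlie}) = ∅, so x is NOT a limit point.
  x = delta: opens ∋ x are {bravo, delta}, {bravo, charlie, delta}; each meets A ∖ {delta}, so x IS a limit point.
Collecting: A' = {delta}.


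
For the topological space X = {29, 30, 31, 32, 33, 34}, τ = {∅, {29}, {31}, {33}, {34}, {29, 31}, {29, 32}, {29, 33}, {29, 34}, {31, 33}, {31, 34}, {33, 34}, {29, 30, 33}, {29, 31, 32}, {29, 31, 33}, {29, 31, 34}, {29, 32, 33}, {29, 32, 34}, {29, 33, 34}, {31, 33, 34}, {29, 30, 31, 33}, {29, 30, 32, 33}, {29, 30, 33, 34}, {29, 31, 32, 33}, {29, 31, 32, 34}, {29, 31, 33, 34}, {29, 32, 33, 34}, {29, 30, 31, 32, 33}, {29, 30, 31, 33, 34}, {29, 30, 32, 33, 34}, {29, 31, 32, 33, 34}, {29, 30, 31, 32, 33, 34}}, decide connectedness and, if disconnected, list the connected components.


(X, τ) is disconnected; components = [{31}, {34}, {29, 30, 32, 33}].

Find clopen sets (U ∈ τ with X ∖ U ∈ τ):
  U = ∅, X ∖ U = {29, 30, 31, 32, 33, 34} — both open, so U is clopen.
  U = {31}, X ∖ U = {29, 30, 32, 33, 34} — both open, so U is clopen.
  U = {34}, X ∖ U = {29, 30, 31, 32, 33} — both open, so U is clopen.
  U = {31, 34}, X ∖ U = {29, 30, 32, 33} — both open, so U is clopen.
  U = {29, 30, 32, 33}, X ∖ U = {31, 34} — both open, so U is clopen.
  U = {29, 30, 31, 32, 33}, X ∖ U = {34} — both open, so U is clopen.
  U = {29, 30, 32, 33, 34}, X ∖ U = {31} — both open, so U is clopen.
  U = {29, 30, 31, 32, 33, 34}, X ∖ U = ∅ — both open, so U is clopen.
Nontrivial clopen(s) exist: e.g. {29, 30, 31, 32, 33}. So (X, τ) is disconnected.
Compute connected components by grouping points that agree on all clopens:
  component: {31}
  component: {34}
  component: {29, 30, 32, 33}


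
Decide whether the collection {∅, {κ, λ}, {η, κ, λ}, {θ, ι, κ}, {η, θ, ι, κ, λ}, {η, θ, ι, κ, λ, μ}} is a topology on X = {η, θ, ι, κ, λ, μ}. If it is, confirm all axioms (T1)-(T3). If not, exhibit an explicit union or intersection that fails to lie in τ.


τ is NOT a topology on X.

Axiom (T1): ∅ ∈ τ? Yes; X ∈ τ? Yes.
Axiom (T2/T3): check pairwise unions and intersections of members of τ.
Counterexample for (T3): {κ, λ} ∩ {θ, ι, κ} = {κ} ∉ τ. Therefore τ is NOT a topology.


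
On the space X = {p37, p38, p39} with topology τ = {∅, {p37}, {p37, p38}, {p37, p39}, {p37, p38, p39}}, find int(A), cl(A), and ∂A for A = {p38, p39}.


int(A) = ∅, cl(A) = {p38, p39}, ∂A = {p38, p39}.

Closed sets in (X, τ) are complements of opens:
  closed(X, τ) = {∅, {p38}, {p39}, {p38, p39}, {p37, p38, p39}}.
int(A) = ⋃ {U ∈ τ : U ⊆ A}. Opens contained in A: ∅.
Taking the union of these: int(A) = ∅.
cl(A) = ⋂ {C closed : A ⊆ C}. Closed sets containing A: {p38, p39}, {p37, p38, p39}.
Intersecting these: cl(A) = {p38, p39}.
∂A = cl(A) ∖ int(A) = {p38, p39} ∖ ∅ = {p38, p39}.


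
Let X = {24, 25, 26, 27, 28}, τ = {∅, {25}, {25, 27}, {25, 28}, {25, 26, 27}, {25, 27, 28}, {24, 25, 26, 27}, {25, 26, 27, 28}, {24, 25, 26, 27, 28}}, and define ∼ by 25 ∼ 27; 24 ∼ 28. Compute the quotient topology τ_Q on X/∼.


X/∼ = {[24=28], [25=27], [26]}; |τ_Q| = 4.

Equivalence classes: [24=28], [25=27], [26].
Quotient map π: X → X/∼ sends 24 ↦ [24=28], 25 ↦ [25=27], 26 ↦ [26], 27 ↦ [25=27], 28 ↦ [24=28].
For each subset V ⊆ X/∼, compute π^{-1}(V) ⊆ X and check whether π^{-1}(V) ∈ τ. V is open in τ_Q iff π^{-1}(V) ∈ τ.
  V = {}: π^{-1}(V) = ∅ ∈ τ ✓.
  V = {[24=28]}: π^{-1}(V) = {24, 28} ∉ τ ✗.
  V = {[25=27]}: π^{-1}(V) = {25, 27} ∈ τ ✓.
  V = {[24=28], [25=27]}: π^{-1}(V) = {24, 25, 27, 28} ∉ τ ✗.
  V = {[26]}: π^{-1}(V) = {26} ∉ τ ✗.
  V = {[24=28], [26]}: π^{-1}(V) = {24, 26, 28} ∉ τ ✗.
  V = {[25=27], [26]}: π^{-1}(V) = {25, 26, 27} ∈ τ ✓.
  V = {[24=28], [25=27], [26]}: π^{-1}(V) = {24, 25, 26, 27, 28} ∈ τ ✓.
Open sets in the quotient: τ_Q = {{}, {[25=27]}, {[25=27], [26]}, {[24=28], [25=27], [26]}} (4 elements).


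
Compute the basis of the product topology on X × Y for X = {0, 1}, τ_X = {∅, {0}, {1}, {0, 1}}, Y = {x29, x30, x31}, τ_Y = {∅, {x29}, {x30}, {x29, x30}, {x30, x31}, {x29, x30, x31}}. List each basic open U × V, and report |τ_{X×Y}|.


Basis B = {∅ × ∅, {0} × {x29}, {0} × {x30}, {1} × {x29}, {1} × {x30}, {0} × {x29, x30}, {0, 1} × {x29}, {0} × {x30, x31}, {0, 1} × {x30}, {1} × {x29, x30}, {1} × {x30, x31}, {0} × {x29, x30, x31}, {1} × {x29, x30, x31}, {0, 1} × {x29, x30}, {0, 1} × {x30, x31}, {0, 1} × {x29, x30, x31}}; |τ_{X×Y}| = 36.

Enumerate products U × V with U ∈ τ_X, V ∈ τ_Y (deduplicated):
  ∅ × ∅ = {} (∅)
  {0} × {x29} = {(0,x29)}
  {0} × {x30} = {(0,x30)}
  {1} × {x29} = {(1,x29)}
  {1} × {x30} = {(1,x30)}
  {0} × {x29, x30} = {(0,x29), (0,x30)}
  {0, 1} × {x29} = {(0,x29), (1,x29)}
  {0} × {x30, x31} = {(0,x30), (0,x31)}
  {0, 1} × {x30} = {(0,x30), (1,x30)}
  {1} × {x29, x30} = {(1,x29), (1,x30)}
  {1} × {x30, x31} = {(1,x30), (1,x31)}
  {0} × {x29, x30, x31} = {(0,x29), (0,x30), (0,x31)}
  {1} × {x29, x30, x31} = {(1,x29), (1,x30), (1,x31)}
  {0, 1} × {x29, x30} = {(0,x29), (0,x30), (1,x29), (1,x30)}
  {0, 1} × {x30, x31} = {(0,x30), (0,x31), (1,x30), (1,x31)}
  {0, 1} × {x29, x30, x31} = {(0,x29), (0,x30), (0,x31), (1,x29), (1,x30), (1,x31)}
These 16 distinct sets form the basis B.
Close under arbitrary unions to get τ_{X×Y}; counting gives |τ_{X×Y}| = 36.


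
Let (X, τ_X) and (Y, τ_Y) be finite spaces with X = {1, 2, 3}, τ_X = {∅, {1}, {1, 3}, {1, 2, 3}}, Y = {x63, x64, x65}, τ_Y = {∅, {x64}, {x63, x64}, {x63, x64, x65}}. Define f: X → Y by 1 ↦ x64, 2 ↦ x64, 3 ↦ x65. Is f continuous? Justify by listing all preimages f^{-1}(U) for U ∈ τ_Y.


f is NOT continuous.

Compute f^{-1}(U) for each U ∈ τ_Y:
  U = ∅: f^{-1}(U) = ∅ ∈ τ_X ✓.
  U = {x64}: f^{-1}(U) = {1, 2} ∉ τ_X ✗.
  U = {x63, x64}: f^{-1}(U) = {1, 2} ∉ τ_X ✗.
  U = {x63, x64, x65}: f^{-1}(U) = {1, 2, 3} ∈ τ_X ✓.
Found U = {x64} with f^{-1}(U) = {1, 2} not in τ_X. Therefore f is NOT continuous.


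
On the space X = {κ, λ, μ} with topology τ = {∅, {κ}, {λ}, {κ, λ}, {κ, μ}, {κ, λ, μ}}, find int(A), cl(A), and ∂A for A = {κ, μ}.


int(A) = {κ, μ}, cl(A) = {κ, μ}, ∂A = ∅.

Closed sets in (X, τ) are complements of opens:
  closed(X, τ) = {∅, {λ}, {μ}, {κ, μ}, {λ, μ}, {κ, λ, μ}}.
int(A) = ⋃ {U ∈ τ : U ⊆ A}. Opens contained in A: ∅, {κ}, {κ, μ}.
Taking the union of these: int(A) = {κ, μ}.
cl(A) = ⋂ {C closed : A ⊆ C}. Closed sets containing A: {κ, μ}, {κ, λ, μ}.
Intersecting these: cl(A) = {κ, μ}.
∂A = cl(A) ∖ int(A) = {κ, μ} ∖ {κ, μ} = ∅.


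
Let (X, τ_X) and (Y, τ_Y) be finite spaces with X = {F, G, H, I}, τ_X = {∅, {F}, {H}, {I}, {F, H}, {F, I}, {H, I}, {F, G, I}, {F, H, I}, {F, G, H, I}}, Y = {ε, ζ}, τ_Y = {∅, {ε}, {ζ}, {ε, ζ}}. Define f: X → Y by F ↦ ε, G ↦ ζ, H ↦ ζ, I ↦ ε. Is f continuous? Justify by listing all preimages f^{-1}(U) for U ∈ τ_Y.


f is NOT continuous.

Compute f^{-1}(U) for each U ∈ τ_Y:
  U = ∅: f^{-1}(U) = ∅ ∈ τ_X ✓.
  U = {ε}: f^{-1}(U) = {F, I} ∈ τ_X ✓.
  U = {ζ}: f^{-1}(U) = {G, H} ∉ τ_X ✗.
  U = {ε, ζ}: f^{-1}(U) = {F, G, H, I} ∈ τ_X ✓.
Found U = {ζ} with f^{-1}(U) = {G, H} not in τ_X. Therefore f is NOT continuous.


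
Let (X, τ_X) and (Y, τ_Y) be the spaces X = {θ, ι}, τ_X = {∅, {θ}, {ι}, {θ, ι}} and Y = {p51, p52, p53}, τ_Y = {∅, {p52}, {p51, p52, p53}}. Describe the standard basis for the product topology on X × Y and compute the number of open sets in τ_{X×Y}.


Basis B = {∅ × ∅, {θ} × {p52}, {ι} × {p52}, {θ, ι} × {p52}, {θ} × {p51, p52, p53}, {ι} × {p51, p52, p53}, {θ, ι} × {p51, p52, p53}}; |τ_{X×Y}| = 9.

Enumerate products U × V with U ∈ τ_X, V ∈ τ_Y (deduplicated):
  ∅ × ∅ = {} (∅)
  {θ} × {p52} = {(θ,p52)}
  {ι} × {p52} = {(ι,p52)}
  {θ, ι} × {p52} = {(θ,p52), (ι,p52)}
  {θ} × {p51, p52, p53} = {(θ,p51), (θ,p52), (θ,p53)}
  {ι} × {p51, p52, p53} = {(ι,p51), (ι,p52), (ι,p53)}
  {θ, ι} × {p51, p52, p53} = {(θ,p51), (θ,p52), (θ,p53), (ι,p51), (ι,p52), (ι,p53)}
These 7 distinct sets form the basis B.
Close under arbitrary unions to get τ_{X×Y}; counting gives |τ_{X×Y}| = 9.


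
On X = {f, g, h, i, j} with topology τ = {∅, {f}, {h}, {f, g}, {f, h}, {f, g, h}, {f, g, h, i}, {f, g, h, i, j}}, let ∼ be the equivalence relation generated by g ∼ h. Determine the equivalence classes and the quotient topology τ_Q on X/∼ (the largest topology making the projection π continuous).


X/∼ = {[f], [g=h], [i], [j]}; |τ_Q| = 5.

Equivalence classes: [f], [g=h], [i], [j].
Quotient map π: X → X/∼ sends f ↦ [f], g ↦ [g=h], h ↦ [g=h], i ↦ [i], j ↦ [j].
For each subset V ⊆ X/∼, compute π^{-1}(V) ⊆ X and check whether π^{-1}(V) ∈ τ. V is open in τ_Q iff π^{-1}(V) ∈ τ.
  V = {}: π^{-1}(V) = ∅ ∈ τ ✓.
  V = {[f]}: π^{-1}(V) = {f} ∈ τ ✓.
  V = {[g=h]}: π^{-1}(V) = {g, h} ∉ τ ✗.
  V = {[f], [g=h]}: π^{-1}(V) = {f, g, h} ∈ τ ✓.
  V = {[i]}: π^{-1}(V) = {i} ∉ τ ✗.
  V = {[f], [i]}: π^{-1}(V) = {f, i} ∉ τ ✗.
  V = {[g=h], [i]}: π^{-1}(V) = {g, h, i} ∉ τ ✗.
  V = {[f], [g=h], [i]}: π^{-1}(V) = {f, g, h, i} ∈ τ ✓.
  V = {[j]}: π^{-1}(V) = {j} ∉ τ ✗.
  V = {[f], [j]}: π^{-1}(V) = {f, j} ∉ τ ✗.
  V = {[g=h], [j]}: π^{-1}(V) = {g, h, j} ∉ τ ✗.
  V = {[f], [g=h], [j]}: π^{-1}(V) = {f, g, h, j} ∉ τ ✗.
  V = {[i], [j]}: π^{-1}(V) = {i, j} ∉ τ ✗.
  V = {[f], [i], [j]}: π^{-1}(V) = {f, i, j} ∉ τ ✗.
  V = {[g=h], [i], [j]}: π^{-1}(V) = {g, h, i, j} ∉ τ ✗.
  V = {[f], [g=h], [i], [j]}: π^{-1}(V) = {f, g, h, i, j} ∈ τ ✓.
Open sets in the quotient: τ_Q = {{}, {[f]}, {[f], [g=h]}, {[f], [g=h], [i]}, {[f], [g=h], [i], [j]}} (5 elements).


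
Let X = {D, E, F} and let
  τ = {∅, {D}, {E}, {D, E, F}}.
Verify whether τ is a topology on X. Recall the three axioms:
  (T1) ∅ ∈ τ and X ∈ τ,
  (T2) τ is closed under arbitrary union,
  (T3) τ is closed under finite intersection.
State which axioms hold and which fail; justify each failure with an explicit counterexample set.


τ is NOT a topology on X.

Axiom (T1): ∅ ∈ τ? Yes; X ∈ τ? Yes.
Axiom (T2/T3): check pairwise unions and intersections of members of τ.
Counterexample for (T2): {D} ∪ {E} = {D, E} ∉ τ. Therefore τ is NOT a topology.


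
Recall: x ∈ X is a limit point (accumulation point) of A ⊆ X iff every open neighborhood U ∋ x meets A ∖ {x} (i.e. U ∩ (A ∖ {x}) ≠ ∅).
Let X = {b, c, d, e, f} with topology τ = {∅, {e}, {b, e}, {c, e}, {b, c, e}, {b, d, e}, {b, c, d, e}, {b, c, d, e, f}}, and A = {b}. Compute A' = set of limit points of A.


A' = {d, f}

For each x ∈ X, list the open sets U ∈ τ with x ∈ U, then check whether U ∩ (A ∖ {x}) ≠ ∅ for every such U.
  x = b: open {b, e} ∋ x has {b, e} ∩ (A ∖ {b}) = ∅, so x is NOT a limit point.
  x = c: open {c, e} ∋ x has {c, e} ∩ (A ∖ {c}) = ∅, so x is NOT a limit point.
  x = d: opens ∋ x are {b, d, e}, {b, c, d, e}, {b, c, d, e, f}; each meets A ∖ {d}, so x IS a limit point.
  x = e: open {e} ∋ x has {e} ∩ (A ∖ {e}) = ∅, so x is NOT a limit point.
  x = f: opens ∋ x are {b, c, d, e, f}; each meets A ∖ {f}, so x IS a limit point.
Collecting: A' = {d, f}.


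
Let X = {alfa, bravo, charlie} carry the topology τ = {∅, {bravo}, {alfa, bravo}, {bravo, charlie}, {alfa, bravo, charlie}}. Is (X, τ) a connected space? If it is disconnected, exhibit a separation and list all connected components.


(X, τ) is connected.

Find clopen sets (U ∈ τ with X ∖ U ∈ τ):
  U = ∅, X ∖ U = {alfa, bravo, charlie} — both open, so U is clopen.
  U = {alfa, bravo, charlie}, X ∖ U = ∅ — both open, so U is clopen.
Only trivial clopens (∅ and X) exist, so (X, τ) is connected.
Compute connected components by grouping points that agree on all clopens:
  component: {alfa, bravo, charlie}
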